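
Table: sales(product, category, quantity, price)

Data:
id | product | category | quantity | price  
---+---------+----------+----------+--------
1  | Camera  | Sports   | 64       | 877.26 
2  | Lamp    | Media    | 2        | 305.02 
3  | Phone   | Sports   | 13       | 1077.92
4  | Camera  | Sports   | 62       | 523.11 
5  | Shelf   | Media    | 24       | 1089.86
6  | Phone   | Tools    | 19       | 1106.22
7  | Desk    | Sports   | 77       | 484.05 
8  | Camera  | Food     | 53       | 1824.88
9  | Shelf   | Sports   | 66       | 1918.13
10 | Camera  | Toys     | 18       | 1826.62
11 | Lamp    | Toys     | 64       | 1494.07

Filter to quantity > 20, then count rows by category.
SELECT category, COUNT(*)
FROM sales
WHERE quantity > 20
GROUP BY category

Note: WHERE filters rows before grouping.

Result:
  Food: 1
  Media: 1
  Sports: 4
  Toys: 1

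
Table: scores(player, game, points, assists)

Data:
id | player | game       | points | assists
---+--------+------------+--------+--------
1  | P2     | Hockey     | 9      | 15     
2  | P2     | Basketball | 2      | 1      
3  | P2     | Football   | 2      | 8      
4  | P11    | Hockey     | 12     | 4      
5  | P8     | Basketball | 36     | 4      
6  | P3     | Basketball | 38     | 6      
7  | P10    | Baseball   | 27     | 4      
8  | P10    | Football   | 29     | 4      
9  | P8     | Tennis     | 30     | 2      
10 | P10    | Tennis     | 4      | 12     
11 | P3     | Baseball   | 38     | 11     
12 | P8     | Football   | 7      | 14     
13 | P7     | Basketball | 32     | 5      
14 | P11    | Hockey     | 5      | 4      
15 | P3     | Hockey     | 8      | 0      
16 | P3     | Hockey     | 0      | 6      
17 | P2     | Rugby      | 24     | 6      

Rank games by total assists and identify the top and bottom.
SELECT game, SUM(assists)
FROM scores
GROUP BY game
ORDER BY SUM(assists)

All groups:
  Rugby: 6
  Tennis: 14
  Baseball: 15
  Basketball: 16
  Football: 26
  Hockey: 29

Highest: Hockey (29)
Lowest: Rugby (6)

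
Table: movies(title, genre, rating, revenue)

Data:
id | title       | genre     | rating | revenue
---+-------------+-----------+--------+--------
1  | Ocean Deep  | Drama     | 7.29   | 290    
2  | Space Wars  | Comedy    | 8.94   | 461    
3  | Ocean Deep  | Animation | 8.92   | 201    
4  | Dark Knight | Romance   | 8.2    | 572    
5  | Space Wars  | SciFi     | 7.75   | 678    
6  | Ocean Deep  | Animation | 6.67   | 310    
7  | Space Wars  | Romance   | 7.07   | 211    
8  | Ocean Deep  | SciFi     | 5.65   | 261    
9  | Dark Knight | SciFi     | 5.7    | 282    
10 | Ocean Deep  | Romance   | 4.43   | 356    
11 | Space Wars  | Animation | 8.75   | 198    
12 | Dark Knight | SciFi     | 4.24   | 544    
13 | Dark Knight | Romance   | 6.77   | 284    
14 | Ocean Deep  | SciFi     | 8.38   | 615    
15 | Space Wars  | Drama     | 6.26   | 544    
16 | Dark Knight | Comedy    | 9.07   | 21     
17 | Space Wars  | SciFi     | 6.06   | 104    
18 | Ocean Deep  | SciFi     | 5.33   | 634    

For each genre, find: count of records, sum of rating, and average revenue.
SELECT genre,
       COUNT(*) as cnt,
       SUM(rating) as total_rating,
       AVG(revenue) as avg_revenue
FROM movies
GROUP BY genre

Result:
  Animation: 3 records, 24.34 total rating, 236.33 avg revenue
  Comedy: 2 records, 18.01 total rating, 241.00 avg revenue
  Drama: 2 records, 13.55 total rating, 417.00 avg revenue
  Romance: 4 records, 26.47 total rating, 355.75 avg revenue
  SciFi: 7 records, 43.11 total rating, 445.43 avg revenue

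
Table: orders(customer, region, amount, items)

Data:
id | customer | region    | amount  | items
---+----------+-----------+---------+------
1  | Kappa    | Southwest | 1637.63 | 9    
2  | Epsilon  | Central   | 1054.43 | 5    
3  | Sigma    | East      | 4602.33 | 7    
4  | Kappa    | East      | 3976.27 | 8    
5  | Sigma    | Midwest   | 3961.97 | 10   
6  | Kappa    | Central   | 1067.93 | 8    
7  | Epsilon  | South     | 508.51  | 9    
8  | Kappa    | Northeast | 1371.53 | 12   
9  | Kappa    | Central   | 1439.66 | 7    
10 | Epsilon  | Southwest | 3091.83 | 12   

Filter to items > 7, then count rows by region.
SELECT region, COUNT(*)
FROM orders
WHERE items > 7
GROUP BY region

Note: WHERE filters rows before grouping.

Result:
  Central: 1
  East: 1
  Midwest: 1
  Northeast: 1
  South: 1
  Southwest: 2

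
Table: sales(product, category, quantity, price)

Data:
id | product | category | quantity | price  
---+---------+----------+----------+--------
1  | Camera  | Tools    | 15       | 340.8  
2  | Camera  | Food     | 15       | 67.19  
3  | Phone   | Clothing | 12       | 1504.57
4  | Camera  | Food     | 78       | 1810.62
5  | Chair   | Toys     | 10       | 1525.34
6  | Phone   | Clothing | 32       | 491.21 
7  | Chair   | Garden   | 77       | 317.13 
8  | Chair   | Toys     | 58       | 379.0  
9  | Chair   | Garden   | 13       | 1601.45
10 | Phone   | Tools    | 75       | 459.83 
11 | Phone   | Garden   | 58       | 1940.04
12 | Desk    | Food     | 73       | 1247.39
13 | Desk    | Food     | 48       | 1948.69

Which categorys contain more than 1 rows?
SELECT category, COUNT(*) as cnt
FROM sales
GROUP BY category
HAVING COUNT(*) > 1

Result:
  Clothing: 2
  Food: 4
  Garden: 3
  Tools: 2
  Toys: 2

Note: HAVING filters groups after aggregation, WHERE filters rows before.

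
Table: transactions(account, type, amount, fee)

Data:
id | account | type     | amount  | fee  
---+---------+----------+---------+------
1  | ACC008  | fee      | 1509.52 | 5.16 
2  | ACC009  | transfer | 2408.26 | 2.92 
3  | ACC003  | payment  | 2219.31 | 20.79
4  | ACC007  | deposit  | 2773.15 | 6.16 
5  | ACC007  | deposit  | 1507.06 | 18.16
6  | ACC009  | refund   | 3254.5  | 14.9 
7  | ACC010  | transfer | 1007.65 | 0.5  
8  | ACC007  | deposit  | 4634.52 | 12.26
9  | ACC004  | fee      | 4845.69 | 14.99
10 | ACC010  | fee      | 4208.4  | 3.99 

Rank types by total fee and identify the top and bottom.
SELECT type, SUM(fee)
FROM transactions
GROUP BY type
ORDER BY SUM(fee)

All groups:
  transfer: 3.42
  refund: 14.90
  payment: 20.79
  fee: 24.14
  deposit: 36.58

Highest: deposit (36.58)
Lowest: transfer (3.42)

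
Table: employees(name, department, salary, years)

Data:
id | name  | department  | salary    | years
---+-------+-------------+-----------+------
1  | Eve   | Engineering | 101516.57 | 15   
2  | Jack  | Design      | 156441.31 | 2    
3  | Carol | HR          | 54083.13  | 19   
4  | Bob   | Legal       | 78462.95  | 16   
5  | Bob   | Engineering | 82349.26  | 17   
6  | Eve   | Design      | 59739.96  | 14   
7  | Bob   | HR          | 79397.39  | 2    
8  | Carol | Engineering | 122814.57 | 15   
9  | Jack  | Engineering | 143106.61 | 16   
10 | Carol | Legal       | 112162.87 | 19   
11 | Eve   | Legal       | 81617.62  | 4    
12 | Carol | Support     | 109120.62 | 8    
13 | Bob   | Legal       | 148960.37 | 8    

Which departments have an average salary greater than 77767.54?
SELECT department, AVG(salary)
FROM employees
GROUP BY department
HAVING AVG(salary) > 77767.54

Result:
  Design: avg=108090.64
  Engineering: avg=112446.75
  Legal: avg=105300.95
  Support: avg=109120.62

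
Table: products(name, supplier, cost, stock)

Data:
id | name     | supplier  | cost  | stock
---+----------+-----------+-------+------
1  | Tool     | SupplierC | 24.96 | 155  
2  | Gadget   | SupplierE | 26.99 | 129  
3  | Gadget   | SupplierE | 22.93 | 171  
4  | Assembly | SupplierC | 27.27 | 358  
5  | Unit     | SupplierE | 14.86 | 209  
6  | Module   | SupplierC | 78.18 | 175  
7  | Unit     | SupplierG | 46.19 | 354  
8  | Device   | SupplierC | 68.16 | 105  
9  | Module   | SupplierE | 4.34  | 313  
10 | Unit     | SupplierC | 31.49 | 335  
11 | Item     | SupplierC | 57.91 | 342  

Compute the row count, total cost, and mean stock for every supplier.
SELECT supplier,
       COUNT(*) as cnt,
       SUM(cost) as total_cost,
       AVG(stock) as avg_stock
FROM products
GROUP BY supplier

Result:
  SupplierC: 6 records, 287.97 total cost, 245.00 avg stock
  SupplierE: 4 records, 69.12 total cost, 205.50 avg stock
  SupplierG: 1 records, 46.19 total cost, 354.00 avg stock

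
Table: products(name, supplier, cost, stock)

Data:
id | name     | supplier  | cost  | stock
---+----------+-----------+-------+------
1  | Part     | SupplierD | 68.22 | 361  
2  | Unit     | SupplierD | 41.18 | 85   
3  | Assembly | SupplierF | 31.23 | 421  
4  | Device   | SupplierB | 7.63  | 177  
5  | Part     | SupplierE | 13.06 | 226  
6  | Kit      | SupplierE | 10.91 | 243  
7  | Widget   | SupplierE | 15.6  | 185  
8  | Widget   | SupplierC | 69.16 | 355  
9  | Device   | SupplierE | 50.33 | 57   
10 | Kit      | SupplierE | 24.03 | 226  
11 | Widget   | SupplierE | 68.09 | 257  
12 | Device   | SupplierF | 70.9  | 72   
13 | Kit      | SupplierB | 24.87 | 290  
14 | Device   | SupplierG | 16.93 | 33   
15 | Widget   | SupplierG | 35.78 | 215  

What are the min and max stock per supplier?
SELECT supplier, MIN(stock), MAX(stock)
FROM products
GROUP BY supplier

Result:
  SupplierB: min=177, max=290
  SupplierC: min=355, max=355
  SupplierD: min=85, max=361
  SupplierE: min=57, max=257
  SupplierF: min=72, max=421
  SupplierG: min=33, max=215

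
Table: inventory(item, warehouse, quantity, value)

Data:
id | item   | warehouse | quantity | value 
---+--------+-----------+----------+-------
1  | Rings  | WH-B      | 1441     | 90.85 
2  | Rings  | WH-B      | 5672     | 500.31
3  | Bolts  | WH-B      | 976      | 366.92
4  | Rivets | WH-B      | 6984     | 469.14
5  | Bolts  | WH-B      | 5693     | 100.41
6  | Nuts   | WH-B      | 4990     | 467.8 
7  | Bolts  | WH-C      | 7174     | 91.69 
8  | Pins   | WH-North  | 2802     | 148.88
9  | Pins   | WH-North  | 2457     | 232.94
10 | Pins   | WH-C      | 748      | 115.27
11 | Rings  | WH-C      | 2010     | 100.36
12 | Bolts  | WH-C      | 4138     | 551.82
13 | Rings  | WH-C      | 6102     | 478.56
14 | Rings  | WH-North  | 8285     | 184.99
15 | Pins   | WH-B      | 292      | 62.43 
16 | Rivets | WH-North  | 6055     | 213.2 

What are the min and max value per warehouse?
SELECT warehouse, MIN(value), MAX(value)
FROM inventory
GROUP BY warehouse

Result:
  WH-B: min=62.43, max=500.31
  WH-C: min=91.69, max=551.82
  WH-North: min=148.88, max=232.94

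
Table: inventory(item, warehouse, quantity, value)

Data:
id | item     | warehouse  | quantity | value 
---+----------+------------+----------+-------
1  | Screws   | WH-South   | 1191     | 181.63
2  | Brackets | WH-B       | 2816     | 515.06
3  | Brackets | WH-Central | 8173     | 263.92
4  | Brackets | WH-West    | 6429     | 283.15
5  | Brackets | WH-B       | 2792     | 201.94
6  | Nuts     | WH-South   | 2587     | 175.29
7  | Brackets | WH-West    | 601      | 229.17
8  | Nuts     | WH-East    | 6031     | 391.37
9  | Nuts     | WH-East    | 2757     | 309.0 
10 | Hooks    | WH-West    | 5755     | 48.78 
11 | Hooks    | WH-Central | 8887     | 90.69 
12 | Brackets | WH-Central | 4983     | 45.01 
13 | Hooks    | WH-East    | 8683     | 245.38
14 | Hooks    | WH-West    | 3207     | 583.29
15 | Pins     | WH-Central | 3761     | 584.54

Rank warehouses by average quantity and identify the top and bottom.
SELECT warehouse, AVG(quantity)
FROM inventory
GROUP BY warehouse
ORDER BY AVG(quantity)

All groups:
  WH-South: 1889.00
  WH-B: 2804.00
  WH-West: 3998.00
  WH-East: 5823.67
  WH-Central: 6451.00

Highest: WH-Central (6451.00)
Lowest: WH-South (1889.00)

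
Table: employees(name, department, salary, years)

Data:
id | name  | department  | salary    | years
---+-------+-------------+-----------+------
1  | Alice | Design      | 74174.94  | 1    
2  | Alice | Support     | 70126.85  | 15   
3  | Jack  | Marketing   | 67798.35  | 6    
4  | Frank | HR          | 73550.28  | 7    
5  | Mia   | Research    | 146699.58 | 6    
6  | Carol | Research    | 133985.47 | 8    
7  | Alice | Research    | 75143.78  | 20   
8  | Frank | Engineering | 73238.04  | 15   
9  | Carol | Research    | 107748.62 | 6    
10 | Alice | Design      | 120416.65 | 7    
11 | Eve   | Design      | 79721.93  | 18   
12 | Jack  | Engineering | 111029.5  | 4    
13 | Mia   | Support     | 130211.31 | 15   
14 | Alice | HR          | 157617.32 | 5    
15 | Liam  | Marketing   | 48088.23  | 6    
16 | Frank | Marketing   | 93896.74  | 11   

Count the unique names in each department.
SELECT department, COUNT(DISTINCT name)
FROM employees
GROUP BY department

Result:
  Design: 2 distinct
  Engineering: 2 distinct
  HR: 2 distinct
  Marketing: 3 distinct
  Research: 3 distinct
  Support: 2 distinct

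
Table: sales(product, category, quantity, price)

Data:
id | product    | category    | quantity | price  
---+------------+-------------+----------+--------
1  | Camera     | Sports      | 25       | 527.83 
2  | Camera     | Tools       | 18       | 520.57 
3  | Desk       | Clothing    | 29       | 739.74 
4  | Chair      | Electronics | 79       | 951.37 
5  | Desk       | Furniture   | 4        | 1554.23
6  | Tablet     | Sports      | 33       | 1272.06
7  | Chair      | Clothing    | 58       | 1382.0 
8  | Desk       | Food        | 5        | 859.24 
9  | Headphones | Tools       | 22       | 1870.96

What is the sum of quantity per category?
SELECT category, SUM(quantity) as result
FROM sales
GROUP BY category

Result:
  Clothing: 87
  Electronics: 79
  Food: 5
  Furniture: 4
  Sports: 58
  Tools: 40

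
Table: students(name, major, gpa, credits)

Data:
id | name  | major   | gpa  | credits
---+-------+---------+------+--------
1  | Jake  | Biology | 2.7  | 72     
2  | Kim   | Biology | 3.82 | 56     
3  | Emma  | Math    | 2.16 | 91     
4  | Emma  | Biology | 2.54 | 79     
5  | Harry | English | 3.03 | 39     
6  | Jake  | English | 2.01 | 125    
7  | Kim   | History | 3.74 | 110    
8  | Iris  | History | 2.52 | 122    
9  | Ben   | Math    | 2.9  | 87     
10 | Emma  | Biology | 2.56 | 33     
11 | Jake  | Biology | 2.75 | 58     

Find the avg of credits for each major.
SELECT major, AVG(credits) as result
FROM students
GROUP BY major

Result:
  Biology: 59.60
  English: 82.00
  History: 116.00
  Math: 89.00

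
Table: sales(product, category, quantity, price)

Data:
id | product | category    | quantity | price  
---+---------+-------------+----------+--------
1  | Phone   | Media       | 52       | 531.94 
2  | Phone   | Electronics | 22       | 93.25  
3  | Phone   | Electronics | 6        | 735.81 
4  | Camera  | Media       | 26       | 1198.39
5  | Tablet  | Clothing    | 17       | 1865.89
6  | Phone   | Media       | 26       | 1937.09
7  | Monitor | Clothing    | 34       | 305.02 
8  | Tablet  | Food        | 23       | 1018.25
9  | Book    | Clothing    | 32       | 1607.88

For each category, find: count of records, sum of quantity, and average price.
SELECT category,
       COUNT(*) as cnt,
       SUM(quantity) as total_quantity,
       AVG(price) as avg_price
FROM sales
GROUP BY category

Result:
  Clothing: 3 records, 83 total quantity, 1259.60 avg price
  Electronics: 2 records, 28 total quantity, 414.53 avg price
  Food: 1 records, 23 total quantity, 1018.25 avg price
  Media: 3 records, 104 total quantity, 1222.47 avg price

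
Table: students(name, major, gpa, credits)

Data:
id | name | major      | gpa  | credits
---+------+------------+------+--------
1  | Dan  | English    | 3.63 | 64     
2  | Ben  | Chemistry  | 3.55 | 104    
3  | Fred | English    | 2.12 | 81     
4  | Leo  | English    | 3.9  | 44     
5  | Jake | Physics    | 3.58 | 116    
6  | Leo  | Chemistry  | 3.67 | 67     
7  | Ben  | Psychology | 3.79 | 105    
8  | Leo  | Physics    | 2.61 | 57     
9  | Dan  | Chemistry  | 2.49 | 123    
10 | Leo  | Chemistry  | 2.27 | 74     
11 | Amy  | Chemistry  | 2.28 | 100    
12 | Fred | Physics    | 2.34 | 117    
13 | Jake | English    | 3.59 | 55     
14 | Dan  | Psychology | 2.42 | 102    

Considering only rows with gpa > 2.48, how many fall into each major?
SELECT major, COUNT(*)
FROM students
WHERE gpa > 2.48
GROUP BY major

Note: WHERE filters rows before grouping.

Result:
  Chemistry: 3
  English: 3
  Physics: 2
  Psychology: 1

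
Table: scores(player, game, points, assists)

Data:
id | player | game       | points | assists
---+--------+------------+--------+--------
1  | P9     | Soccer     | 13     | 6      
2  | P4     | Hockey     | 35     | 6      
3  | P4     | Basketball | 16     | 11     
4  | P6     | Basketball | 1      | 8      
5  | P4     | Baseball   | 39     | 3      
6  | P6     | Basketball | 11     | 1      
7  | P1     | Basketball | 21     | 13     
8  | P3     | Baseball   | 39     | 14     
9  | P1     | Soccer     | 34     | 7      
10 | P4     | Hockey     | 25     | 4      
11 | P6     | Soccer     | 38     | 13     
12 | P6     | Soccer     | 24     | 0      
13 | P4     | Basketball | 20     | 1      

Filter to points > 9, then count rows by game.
SELECT game, COUNT(*)
FROM scores
WHERE points > 9
GROUP BY game

Note: WHERE filters rows before grouping.

Result:
  Baseball: 2
  Basketball: 4
  Hockey: 2
  Soccer: 4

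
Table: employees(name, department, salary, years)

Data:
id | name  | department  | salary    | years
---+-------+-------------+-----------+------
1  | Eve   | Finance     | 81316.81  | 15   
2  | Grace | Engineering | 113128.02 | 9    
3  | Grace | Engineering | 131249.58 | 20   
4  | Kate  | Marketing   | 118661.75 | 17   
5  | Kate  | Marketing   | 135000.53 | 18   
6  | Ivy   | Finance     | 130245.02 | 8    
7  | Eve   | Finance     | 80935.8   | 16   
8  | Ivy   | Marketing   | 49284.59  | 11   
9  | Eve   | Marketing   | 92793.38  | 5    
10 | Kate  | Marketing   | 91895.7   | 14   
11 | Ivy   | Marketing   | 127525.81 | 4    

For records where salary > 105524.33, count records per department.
SELECT department, COUNT(*)
FROM employees
WHERE salary > 105524.33
GROUP BY department

Note: WHERE filters rows before grouping.

Result:
  Engineering: 2
  Finance: 1
  Marketing: 3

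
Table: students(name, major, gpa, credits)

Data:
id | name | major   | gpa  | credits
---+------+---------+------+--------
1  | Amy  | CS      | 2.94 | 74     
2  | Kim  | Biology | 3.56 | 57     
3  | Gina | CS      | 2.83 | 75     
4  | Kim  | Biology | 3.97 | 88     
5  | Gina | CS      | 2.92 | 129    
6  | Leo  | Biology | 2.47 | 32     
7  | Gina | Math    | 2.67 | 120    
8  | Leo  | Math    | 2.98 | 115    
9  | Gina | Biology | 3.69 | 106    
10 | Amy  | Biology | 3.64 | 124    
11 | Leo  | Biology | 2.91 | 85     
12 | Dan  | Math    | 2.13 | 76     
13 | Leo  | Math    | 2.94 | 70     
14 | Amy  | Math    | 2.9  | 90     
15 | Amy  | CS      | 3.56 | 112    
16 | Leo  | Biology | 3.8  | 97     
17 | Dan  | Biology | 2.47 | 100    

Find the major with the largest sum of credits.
SELECT major, SUM(credits) as val
FROM students
GROUP BY major
ORDER BY val DESC
LIMIT 1

Result: Biology with sum(credits) = 689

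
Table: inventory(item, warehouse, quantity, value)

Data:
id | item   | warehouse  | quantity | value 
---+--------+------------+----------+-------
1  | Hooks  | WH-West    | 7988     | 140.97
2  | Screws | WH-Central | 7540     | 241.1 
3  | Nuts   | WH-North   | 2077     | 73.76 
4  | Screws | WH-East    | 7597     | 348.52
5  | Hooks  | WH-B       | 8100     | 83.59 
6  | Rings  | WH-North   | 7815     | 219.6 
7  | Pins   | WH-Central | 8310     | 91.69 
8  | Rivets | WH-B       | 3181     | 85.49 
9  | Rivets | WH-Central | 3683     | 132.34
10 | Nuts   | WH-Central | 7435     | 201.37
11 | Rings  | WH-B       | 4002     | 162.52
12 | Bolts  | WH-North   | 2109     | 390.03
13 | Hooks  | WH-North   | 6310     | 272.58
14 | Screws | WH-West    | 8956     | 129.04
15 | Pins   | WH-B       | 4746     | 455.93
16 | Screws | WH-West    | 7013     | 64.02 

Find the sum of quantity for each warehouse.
SELECT warehouse, SUM(quantity) as result
FROM inventory
GROUP BY warehouse

Result:
  WH-B: 20029
  WH-Central: 26968
  WH-East: 7597
  WH-North: 18311
  WH-West: 23957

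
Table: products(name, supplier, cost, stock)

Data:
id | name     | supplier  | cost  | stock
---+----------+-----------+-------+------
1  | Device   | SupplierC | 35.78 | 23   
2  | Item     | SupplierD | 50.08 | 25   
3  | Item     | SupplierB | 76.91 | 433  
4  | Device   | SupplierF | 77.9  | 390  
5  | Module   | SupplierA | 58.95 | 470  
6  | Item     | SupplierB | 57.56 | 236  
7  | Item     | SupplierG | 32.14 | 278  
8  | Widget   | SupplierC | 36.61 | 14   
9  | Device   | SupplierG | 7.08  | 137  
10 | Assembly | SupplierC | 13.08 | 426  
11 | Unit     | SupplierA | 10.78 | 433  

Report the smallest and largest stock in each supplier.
SELECT supplier, MIN(stock), MAX(stock)
FROM products
GROUP BY supplier

Result:
  SupplierA: min=433, max=470
  SupplierB: min=236, max=433
  SupplierC: min=14, max=426
  SupplierD: min=25, max=25
  SupplierF: min=390, max=390
  SupplierG: min=137, max=278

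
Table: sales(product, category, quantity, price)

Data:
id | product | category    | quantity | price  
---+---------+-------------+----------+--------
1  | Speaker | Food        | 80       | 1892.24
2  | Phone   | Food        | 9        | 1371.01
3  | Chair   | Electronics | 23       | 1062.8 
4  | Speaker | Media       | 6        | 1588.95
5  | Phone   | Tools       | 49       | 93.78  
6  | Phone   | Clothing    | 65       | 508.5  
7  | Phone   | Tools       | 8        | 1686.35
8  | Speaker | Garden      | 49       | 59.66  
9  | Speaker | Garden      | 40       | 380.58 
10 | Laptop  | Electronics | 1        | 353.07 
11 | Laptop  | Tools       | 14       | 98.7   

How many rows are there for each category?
SELECT category, COUNT(*) as count
FROM sales
GROUP BY category

Result:
  Clothing: 1
  Electronics: 2
  Food: 2
  Garden: 2
  Media: 1
  Tools: 3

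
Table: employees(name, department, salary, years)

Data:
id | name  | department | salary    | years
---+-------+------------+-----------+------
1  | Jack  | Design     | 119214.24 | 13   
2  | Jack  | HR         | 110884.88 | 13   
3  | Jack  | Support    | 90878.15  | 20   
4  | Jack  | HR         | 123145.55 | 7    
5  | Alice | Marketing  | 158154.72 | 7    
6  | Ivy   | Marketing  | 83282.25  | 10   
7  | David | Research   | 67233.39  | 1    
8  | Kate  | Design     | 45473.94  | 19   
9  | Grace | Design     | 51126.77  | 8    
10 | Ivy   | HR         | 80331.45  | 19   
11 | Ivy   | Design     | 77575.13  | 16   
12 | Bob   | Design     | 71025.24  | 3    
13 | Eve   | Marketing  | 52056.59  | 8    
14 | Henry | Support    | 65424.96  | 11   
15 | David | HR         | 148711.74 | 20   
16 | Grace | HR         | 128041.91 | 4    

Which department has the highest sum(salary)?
SELECT department, SUM(salary) as val
FROM employees
GROUP BY department
ORDER BY val DESC
LIMIT 1

Result: HR with sum(salary) = 591115.53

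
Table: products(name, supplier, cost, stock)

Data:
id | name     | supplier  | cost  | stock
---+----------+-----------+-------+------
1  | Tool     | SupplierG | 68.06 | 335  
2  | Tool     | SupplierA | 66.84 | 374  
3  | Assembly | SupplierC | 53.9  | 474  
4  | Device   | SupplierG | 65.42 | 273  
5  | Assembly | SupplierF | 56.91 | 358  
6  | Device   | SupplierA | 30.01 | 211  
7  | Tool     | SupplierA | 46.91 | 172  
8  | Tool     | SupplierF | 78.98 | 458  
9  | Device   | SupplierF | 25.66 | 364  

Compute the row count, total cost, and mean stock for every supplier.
SELECT supplier,
       COUNT(*) as cnt,
       SUM(cost) as total_cost,
       AVG(stock) as avg_stock
FROM products
GROUP BY supplier

Result:
  SupplierA: 3 records, 143.76 total cost, 252.33 avg stock
  SupplierC: 1 records, 53.90 total cost, 474.00 avg stock
  SupplierF: 3 records, 161.55 total cost, 393.33 avg stock
  SupplierG: 2 records, 133.48 total cost, 304.00 avg stock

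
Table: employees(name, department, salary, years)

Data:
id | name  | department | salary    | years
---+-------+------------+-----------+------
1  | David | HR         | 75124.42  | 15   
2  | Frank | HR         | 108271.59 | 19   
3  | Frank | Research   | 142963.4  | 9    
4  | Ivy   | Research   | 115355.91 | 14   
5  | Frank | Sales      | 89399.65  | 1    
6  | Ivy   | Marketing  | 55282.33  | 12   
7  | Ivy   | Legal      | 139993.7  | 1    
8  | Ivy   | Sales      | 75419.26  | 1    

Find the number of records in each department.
SELECT department, COUNT(*) as count
FROM employees
GROUP BY department

Result:
  HR: 2
  Legal: 1
  Marketing: 1
  Research: 2
  Sales: 2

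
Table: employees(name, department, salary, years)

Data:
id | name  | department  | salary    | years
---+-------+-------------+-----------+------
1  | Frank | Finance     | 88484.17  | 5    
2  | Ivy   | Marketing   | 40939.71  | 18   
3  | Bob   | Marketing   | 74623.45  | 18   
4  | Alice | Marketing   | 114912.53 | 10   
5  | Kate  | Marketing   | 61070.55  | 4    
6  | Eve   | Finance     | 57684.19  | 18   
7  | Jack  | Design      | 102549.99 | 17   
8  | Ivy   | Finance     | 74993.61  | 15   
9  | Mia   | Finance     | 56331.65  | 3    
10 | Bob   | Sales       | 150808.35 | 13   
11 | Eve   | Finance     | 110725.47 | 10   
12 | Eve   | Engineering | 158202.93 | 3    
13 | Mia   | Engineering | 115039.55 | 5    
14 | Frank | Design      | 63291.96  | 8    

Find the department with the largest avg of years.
SELECT department, AVG(years) as val
FROM employees
GROUP BY department
ORDER BY val DESC
LIMIT 1

Result: Sales with avg(years) = 13.00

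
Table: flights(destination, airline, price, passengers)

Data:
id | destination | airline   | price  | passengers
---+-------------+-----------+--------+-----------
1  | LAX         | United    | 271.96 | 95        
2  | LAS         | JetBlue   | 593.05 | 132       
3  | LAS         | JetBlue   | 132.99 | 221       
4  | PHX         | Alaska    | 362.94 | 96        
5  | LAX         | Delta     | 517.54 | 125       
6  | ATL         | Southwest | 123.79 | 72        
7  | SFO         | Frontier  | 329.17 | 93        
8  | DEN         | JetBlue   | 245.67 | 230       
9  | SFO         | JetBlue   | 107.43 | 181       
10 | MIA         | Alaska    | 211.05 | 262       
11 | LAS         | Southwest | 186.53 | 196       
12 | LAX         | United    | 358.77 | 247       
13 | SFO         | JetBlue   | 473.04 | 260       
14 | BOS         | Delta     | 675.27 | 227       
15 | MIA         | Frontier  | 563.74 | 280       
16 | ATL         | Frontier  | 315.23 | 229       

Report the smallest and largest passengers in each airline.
SELECT airline, MIN(passengers), MAX(passengers)
FROM flights
GROUP BY airline

Result:
  Alaska: min=96, max=262
  Delta: min=125, max=227
  Frontier: min=93, max=280
  JetBlue: min=132, max=260
  Southwest: min=72, max=196
  United: min=95, max=247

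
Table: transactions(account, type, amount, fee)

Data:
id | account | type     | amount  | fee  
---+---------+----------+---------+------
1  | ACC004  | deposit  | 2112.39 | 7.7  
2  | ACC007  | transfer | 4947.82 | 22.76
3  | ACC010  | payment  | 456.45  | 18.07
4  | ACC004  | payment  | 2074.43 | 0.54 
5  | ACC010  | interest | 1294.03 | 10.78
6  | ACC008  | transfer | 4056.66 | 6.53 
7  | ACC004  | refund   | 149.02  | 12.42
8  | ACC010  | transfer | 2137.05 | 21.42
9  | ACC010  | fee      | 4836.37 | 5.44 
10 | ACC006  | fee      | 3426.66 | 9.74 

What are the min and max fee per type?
SELECT type, MIN(fee), MAX(fee)
FROM transactions
GROUP BY type

Result:
  deposit: min=7.70, max=7.70
  fee: min=5.44, max=9.74
  interest: min=10.78, max=10.78
  payment: min=0.54, max=18.07
  refund: min=12.42, max=12.42
  transfer: min=6.53, max=22.76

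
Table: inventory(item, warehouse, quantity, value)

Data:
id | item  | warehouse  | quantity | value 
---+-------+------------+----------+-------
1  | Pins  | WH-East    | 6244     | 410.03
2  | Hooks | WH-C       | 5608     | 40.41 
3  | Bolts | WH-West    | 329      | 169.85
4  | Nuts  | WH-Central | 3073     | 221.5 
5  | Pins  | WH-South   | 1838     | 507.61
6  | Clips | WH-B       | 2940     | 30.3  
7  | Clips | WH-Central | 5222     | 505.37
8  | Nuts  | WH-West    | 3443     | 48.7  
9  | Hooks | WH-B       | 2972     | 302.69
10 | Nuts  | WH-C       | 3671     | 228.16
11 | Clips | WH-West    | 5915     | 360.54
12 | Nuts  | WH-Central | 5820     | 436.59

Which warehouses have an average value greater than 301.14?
SELECT warehouse, AVG(value)
FROM inventory
GROUP BY warehouse
HAVING AVG(value) > 301.14

Result:
  WH-Central: avg=387.82
  WH-East: avg=410.03
  WH-South: avg=507.61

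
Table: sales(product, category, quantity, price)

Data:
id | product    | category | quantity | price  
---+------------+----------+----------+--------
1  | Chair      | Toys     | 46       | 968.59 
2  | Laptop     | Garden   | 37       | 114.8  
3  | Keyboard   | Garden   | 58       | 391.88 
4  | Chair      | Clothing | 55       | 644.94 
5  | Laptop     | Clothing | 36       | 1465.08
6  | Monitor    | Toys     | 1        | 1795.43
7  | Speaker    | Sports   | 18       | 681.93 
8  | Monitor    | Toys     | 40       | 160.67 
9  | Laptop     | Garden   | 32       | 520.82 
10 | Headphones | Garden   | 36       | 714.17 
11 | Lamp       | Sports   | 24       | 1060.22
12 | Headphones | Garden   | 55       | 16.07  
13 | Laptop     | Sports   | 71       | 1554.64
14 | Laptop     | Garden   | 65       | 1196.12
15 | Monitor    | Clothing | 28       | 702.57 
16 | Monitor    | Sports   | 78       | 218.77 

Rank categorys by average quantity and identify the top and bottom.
SELECT category, AVG(quantity)
FROM sales
GROUP BY category
ORDER BY AVG(quantity)

All groups:
  Toys: 29.00
  Clothing: 39.67
  Garden: 47.17
  Sports: 47.75

Highest: Sports (47.75)
Lowest: Toys (29.00)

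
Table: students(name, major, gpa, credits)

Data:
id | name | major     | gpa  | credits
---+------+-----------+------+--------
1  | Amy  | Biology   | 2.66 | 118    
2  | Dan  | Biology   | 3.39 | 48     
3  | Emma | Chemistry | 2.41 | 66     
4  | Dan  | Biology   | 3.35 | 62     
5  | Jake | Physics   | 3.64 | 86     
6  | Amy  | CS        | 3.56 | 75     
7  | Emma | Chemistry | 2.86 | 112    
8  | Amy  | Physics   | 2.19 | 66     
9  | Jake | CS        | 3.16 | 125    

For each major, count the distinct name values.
SELECT major, COUNT(DISTINCT name)
FROM students
GROUP BY major

Result:
  Biology: 2 distinct
  CS: 2 distinct
  Chemistry: 1 distinct
  Physics: 2 distinct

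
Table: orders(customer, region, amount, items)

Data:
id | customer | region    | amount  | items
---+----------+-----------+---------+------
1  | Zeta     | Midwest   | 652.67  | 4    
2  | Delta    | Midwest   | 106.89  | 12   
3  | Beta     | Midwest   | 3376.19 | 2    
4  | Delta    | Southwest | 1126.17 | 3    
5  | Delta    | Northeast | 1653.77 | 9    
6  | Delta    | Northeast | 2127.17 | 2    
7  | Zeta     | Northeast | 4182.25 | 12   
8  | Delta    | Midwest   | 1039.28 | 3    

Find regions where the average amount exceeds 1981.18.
SELECT region, AVG(amount)
FROM orders
GROUP BY region
HAVING AVG(amount) > 1981.18

Result:
  Northeast: avg=2654.40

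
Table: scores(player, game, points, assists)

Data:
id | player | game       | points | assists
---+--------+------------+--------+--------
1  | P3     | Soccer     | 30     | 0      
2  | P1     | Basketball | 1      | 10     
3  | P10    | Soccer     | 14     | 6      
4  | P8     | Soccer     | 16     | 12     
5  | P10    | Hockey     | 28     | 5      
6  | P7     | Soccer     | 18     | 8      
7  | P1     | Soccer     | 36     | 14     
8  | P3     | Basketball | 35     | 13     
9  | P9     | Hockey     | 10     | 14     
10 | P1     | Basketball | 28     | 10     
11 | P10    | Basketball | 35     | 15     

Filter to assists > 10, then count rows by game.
SELECT game, COUNT(*)
FROM scores
WHERE assists > 10
GROUP BY game

Note: WHERE filters rows before grouping.

Result:
  Basketball: 2
  Hockey: 1
  Soccer: 2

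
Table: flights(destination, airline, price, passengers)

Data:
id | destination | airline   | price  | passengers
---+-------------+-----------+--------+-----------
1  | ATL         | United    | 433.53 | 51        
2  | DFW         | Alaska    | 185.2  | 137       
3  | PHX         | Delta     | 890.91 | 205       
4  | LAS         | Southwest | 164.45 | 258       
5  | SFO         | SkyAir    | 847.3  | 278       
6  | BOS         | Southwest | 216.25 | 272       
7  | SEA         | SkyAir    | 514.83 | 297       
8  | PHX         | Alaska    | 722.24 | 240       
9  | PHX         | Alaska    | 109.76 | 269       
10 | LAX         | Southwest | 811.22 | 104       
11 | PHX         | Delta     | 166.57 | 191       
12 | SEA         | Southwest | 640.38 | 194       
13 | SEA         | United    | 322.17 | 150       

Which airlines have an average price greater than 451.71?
SELECT airline, AVG(price)
FROM flights
GROUP BY airline
HAVING AVG(price) > 451.71

Result:
  Delta: avg=528.74
  SkyAir: avg=681.07
  Southwest: avg=458.08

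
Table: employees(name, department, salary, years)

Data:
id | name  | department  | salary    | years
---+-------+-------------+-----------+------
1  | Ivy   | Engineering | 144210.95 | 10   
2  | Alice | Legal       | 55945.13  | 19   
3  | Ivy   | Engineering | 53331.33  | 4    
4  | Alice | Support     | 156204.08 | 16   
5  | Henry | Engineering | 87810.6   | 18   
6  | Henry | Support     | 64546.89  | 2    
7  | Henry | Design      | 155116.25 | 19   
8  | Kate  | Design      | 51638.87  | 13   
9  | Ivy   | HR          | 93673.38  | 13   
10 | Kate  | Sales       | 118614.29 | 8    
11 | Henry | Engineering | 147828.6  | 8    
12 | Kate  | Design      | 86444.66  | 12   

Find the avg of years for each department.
SELECT department, AVG(years) as result
FROM employees
GROUP BY department

Result:
  Design: 14.67
  Engineering: 10.00
  HR: 13.00
  Legal: 19.00
  Sales: 8.00
  Support: 9.00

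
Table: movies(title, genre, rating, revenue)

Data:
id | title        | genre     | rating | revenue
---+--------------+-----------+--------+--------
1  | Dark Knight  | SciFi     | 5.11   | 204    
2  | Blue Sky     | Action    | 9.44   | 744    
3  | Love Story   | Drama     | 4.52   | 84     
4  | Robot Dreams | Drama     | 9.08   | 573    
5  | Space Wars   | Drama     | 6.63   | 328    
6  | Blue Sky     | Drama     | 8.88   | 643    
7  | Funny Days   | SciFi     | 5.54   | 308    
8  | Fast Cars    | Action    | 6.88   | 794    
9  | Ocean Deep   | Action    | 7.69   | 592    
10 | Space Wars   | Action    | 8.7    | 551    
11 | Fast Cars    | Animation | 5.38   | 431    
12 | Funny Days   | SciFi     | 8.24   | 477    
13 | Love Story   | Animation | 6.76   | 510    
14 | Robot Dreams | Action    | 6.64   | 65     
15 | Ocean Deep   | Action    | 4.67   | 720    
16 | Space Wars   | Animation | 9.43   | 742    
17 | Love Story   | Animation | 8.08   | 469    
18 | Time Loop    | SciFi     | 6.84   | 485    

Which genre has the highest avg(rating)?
SELECT genre, AVG(rating) as val
FROM movies
GROUP BY genre
ORDER BY val DESC
LIMIT 1

Result: Animation with avg(rating) = 7.41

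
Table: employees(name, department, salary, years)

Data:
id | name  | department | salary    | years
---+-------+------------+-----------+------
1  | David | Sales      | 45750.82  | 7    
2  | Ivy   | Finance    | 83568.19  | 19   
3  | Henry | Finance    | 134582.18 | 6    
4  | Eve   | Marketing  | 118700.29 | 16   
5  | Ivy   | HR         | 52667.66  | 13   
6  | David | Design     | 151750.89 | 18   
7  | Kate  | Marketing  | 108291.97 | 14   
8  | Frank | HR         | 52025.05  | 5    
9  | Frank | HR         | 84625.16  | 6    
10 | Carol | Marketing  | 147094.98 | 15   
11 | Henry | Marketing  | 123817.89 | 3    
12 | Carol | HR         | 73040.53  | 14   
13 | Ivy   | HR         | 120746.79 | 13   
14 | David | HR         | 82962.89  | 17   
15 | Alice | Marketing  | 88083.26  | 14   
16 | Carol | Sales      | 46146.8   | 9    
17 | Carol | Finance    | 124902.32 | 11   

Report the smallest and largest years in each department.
SELECT department, MIN(years), MAX(years)
FROM employees
GROUP BY department

Result:
  Design: min=18, max=18
  Finance: min=6, max=19
  HR: min=5, max=17
  Marketing: min=3, max=16
  Sales: min=7, max=9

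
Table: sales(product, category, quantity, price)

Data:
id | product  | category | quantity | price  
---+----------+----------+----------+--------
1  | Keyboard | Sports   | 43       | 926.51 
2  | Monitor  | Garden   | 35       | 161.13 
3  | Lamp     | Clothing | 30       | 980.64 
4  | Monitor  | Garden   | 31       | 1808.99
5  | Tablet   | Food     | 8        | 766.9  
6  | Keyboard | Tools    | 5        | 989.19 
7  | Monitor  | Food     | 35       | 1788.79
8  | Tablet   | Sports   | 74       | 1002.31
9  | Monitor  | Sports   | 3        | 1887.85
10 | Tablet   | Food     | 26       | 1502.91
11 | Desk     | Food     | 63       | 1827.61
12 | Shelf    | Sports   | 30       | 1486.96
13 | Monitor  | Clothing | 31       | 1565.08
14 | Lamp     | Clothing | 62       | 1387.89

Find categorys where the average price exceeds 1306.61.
SELECT category, AVG(price)
FROM sales
GROUP BY category
HAVING AVG(price) > 1306.61

Result:
  Clothing: avg=1311.20
  Food: avg=1471.55
  Sports: avg=1325.91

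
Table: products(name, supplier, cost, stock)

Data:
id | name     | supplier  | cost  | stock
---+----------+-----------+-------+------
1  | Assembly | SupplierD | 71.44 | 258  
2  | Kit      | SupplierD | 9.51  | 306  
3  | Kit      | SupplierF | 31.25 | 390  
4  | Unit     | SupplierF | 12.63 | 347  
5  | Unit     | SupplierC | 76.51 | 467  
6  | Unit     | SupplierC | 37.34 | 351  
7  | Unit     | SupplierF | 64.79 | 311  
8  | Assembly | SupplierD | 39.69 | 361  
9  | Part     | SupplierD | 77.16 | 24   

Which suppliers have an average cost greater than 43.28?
SELECT supplier, AVG(cost)
FROM products
GROUP BY supplier
HAVING AVG(cost) > 43.28

Result:
  SupplierC: avg=56.93
  SupplierD: avg=49.45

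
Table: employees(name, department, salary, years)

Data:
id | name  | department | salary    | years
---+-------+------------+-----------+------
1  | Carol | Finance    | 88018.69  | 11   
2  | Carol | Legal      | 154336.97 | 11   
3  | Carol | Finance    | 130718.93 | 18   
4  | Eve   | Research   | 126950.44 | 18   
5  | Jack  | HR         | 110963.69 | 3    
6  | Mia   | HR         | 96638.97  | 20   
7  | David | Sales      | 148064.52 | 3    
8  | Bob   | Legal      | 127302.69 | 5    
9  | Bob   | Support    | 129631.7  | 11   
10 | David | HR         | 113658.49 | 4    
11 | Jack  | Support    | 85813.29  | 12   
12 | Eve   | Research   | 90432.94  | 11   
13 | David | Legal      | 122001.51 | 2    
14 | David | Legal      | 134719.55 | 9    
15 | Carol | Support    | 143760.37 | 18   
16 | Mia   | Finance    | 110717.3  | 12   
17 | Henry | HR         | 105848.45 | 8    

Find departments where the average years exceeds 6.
SELECT department, AVG(years)
FROM employees
GROUP BY department
HAVING AVG(years) > 6

Result:
  Finance: avg=13.67
  HR: avg=8.75
  Legal: avg=6.75
  Research: avg=14.50
  Support: avg=13.67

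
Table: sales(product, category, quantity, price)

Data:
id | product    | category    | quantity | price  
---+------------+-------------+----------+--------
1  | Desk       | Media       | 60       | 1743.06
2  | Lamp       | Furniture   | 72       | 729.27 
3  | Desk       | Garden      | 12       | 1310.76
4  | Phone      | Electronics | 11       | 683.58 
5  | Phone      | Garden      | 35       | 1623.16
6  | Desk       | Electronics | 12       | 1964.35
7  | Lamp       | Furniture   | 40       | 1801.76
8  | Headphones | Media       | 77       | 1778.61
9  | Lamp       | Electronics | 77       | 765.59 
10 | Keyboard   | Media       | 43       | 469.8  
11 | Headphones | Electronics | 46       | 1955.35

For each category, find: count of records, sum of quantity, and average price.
SELECT category,
       COUNT(*) as cnt,
       SUM(quantity) as total_quantity,
       AVG(price) as avg_price
FROM sales
GROUP BY category

Result:
  Electronics: 4 records, 146 total quantity, 1342.22 avg price
  Furniture: 2 records, 112 total quantity, 1265.52 avg price
  Garden: 2 records, 47 total quantity, 1466.96 avg price
  Media: 3 records, 180 total quantity, 1330.49 avg price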